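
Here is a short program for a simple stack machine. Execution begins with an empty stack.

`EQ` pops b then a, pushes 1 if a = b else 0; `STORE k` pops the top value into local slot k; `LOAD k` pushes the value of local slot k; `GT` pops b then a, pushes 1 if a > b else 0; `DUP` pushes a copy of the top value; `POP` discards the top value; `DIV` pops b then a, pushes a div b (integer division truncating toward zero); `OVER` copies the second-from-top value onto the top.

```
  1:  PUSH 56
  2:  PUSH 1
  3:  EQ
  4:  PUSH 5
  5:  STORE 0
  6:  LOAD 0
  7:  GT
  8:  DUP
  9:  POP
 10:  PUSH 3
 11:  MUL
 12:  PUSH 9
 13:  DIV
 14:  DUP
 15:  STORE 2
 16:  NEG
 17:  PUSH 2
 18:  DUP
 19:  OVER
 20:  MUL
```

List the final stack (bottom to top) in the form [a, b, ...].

PUSH 56 → [56]
PUSH 1  → [56, 1]
EQ      → [0]
PUSH 5  → [0, 5]
STORE 0 → [0]
LOAD 0  → [0, 5]
GT      → [0]
DUP     → [0, 0]
POP     → [0]
PUSH 3  → [0, 3]
MUL     → [0]
PUSH 9  → [0, 9]
DIV     → [0]
DUP     → [0, 0]
STORE 2 → [0]
NEG     → [0]
PUSH 2  → [0, 2]
DUP     → [0, 2, 2]
OVER    → [0, 2, 2, 2]
MUL     → [0, 2, 4]

[0, 2, 4]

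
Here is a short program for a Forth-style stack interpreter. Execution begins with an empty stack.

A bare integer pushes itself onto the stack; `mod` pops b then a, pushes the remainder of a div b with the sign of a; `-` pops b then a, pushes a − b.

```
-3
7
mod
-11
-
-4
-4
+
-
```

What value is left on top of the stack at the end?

-3  : [-3]
7   : [-3, 7]
mod : [-3]
-11 : [-3, -11]
-   : [8]
-4  : [8, -4]
-4  : [8, -4, -4]
+   : [8, -8]
-   : [16]

16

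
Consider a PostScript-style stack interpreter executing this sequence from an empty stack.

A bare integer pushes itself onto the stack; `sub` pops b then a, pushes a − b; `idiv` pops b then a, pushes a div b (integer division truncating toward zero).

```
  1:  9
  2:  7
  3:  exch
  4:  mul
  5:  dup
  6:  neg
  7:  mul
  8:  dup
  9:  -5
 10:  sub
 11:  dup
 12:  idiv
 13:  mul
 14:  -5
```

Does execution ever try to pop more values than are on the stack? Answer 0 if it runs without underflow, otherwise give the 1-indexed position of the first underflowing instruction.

0

9    → 9
7    → 9 7
exch → 7 9
mul  → 63
dup  → 63 63
neg  → 63 -63
mul  → -3969
dup  → -3969 -3969
-5   → -3969 -3969 -5
sub  → -3969 -3964
dup  → -3969 -3964 -3964
idiv → -3969 1
mul  → -3969
-5   → -3969 -5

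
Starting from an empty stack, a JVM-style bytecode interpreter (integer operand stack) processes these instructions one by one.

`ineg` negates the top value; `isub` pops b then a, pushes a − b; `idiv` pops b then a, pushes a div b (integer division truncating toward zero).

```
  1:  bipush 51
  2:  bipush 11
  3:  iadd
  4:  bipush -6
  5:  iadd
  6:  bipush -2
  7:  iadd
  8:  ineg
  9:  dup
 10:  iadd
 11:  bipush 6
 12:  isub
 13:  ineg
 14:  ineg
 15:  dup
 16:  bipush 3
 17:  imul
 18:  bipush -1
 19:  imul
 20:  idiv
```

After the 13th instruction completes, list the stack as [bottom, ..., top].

[114]

bipush 51 → 51
bipush 11 → 51 11
iadd      → 62
bipush -6 → 62 -6
iadd      → 56
bipush -2 → 56 -2
iadd      → 54
ineg      → -54
dup       → -54 -54
iadd      → -108
bipush 6  → -108 6
isub      → -114
ineg      → 114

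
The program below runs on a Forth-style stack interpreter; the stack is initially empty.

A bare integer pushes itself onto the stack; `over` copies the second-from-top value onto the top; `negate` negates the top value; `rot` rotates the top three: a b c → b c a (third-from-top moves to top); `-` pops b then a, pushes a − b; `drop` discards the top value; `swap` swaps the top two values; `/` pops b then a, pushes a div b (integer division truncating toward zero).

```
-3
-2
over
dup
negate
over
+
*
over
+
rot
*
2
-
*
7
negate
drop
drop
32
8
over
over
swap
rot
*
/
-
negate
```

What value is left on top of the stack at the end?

-3     → [-3]
-2     → [-3, -2]
over   → [-3, -2, -3]
dup    → [-3, -2, -3, -3]
negate → [-3, -2, -3, 3]
over   → [-3, -2, -3, 3, -3]
+      → [-3, -2, -3, 0]
*      → [-3, -2, 0]
over   → [-3, -2, 0, -2]
+      → [-3, -2, -2]
rot    → [-2, -2, -3]
*      → [-2, 6]
2      → [-2, 6, 2]
-      → [-2, 4]
*      → [-8]
7      → [-8, 7]
negate → [-8, -7]
drop   → [-8]
drop   → []
32     → [32]
8      → [32, 8]
over   → [32, 8, 32]
over   → [32, 8, 32, 8]
swap   → [32, 8, 8, 32]
rot    → [32, 8, 32, 8]
*      → [32, 8, 256]
/      → [32, 0]
-      → [32]
negate → [-32]

-32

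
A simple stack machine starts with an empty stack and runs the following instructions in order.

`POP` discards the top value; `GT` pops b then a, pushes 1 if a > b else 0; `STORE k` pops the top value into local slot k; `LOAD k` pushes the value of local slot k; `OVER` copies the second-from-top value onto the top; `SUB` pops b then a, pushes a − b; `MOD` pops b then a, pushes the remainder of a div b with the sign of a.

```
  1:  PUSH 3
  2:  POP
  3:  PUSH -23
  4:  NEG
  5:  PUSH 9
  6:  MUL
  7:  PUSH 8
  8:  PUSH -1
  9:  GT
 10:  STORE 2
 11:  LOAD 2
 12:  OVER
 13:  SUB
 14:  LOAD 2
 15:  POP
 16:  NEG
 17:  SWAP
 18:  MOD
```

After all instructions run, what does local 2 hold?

PUSH 3    [3]
POP       []
PUSH -23  [-23]
NEG       [23]
PUSH 9    [23, 9]
MUL       [207]
PUSH 8    [207, 8]
PUSH -1   [207, 8, -1]
GT        [207, 1]
STORE 2   [207]
LOAD 2    [207, 1]
OVER      [207, 1, 207]
SUB       [207, -206]
LOAD 2    [207, -206, 1]
POP       [207, -206]
NEG       [207, 206]
SWAP      [206, 207]
MOD       [206]

1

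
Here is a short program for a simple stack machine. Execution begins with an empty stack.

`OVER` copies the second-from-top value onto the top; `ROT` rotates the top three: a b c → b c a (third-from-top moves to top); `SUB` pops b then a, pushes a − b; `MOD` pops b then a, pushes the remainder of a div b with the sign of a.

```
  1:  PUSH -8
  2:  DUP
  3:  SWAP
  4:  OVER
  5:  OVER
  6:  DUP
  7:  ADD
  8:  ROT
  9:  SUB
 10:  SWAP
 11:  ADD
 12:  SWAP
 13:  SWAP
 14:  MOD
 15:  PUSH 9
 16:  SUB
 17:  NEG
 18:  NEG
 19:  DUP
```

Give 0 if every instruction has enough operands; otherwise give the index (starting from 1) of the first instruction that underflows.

PUSH -8 → [-8]
DUP     → [-8, -8]
SWAP    → [-8, -8]
OVER    → [-8, -8, -8]
OVER    → [-8, -8, -8, -8]
DUP     → [-8, -8, -8, -8, -8]
ADD     → [-8, -8, -8, -16]
ROT     → [-8, -8, -16, -8]
SUB     → [-8, -8, -8]
SWAP    → [-8, -8, -8]
ADD     → [-8, -16]
SWAP    → [-16, -8]
SWAP    → [-8, -16]
MOD     → [-8]
PUSH 9  → [-8, 9]
SUB     → [-17]
NEG     → [17]
NEG     → [-17]
DUP     → [-17, -17]

0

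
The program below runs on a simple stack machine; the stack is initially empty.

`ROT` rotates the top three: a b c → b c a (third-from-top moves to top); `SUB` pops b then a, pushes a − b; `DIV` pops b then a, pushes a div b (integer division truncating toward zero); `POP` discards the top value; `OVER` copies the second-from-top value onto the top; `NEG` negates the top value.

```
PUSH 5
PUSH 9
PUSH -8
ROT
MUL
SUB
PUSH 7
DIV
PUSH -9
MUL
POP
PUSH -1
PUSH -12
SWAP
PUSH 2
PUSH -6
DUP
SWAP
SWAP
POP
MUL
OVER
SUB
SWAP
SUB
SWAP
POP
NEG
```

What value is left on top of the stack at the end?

PUSH 5    [5]
PUSH 9    [5, 9]
PUSH -8   [5, 9, -8]
ROT       [9, -8, 5]
MUL       [9, -40]
SUB       [49]
PUSH 7    [49, 7]
DIV       [7]
PUSH -9   [7, -9]
MUL       [-63]
POP       []
PUSH -1   [-1]
PUSH -12  [-1, -12]
SWAP      [-12, -1]
PUSH 2    [-12, -1, 2]
PUSH -6   [-12, -1, 2, -6]
DUP       [-12, -1, 2, -6, -6]
SWAP      [-12, -1, 2, -6, -6]
SWAP      [-12, -1, 2, -6, -6]
POP       [-12, -1, 2, -6]
MUL       [-12, -1, -12]
OVER      [-12, -1, -12, -1]
SUB       [-12, -1, -11]
SWAP      [-12, -11, -1]
SUB       [-12, -10]
SWAP      [-10, -12]
POP       [-10]
NEG       [10]

10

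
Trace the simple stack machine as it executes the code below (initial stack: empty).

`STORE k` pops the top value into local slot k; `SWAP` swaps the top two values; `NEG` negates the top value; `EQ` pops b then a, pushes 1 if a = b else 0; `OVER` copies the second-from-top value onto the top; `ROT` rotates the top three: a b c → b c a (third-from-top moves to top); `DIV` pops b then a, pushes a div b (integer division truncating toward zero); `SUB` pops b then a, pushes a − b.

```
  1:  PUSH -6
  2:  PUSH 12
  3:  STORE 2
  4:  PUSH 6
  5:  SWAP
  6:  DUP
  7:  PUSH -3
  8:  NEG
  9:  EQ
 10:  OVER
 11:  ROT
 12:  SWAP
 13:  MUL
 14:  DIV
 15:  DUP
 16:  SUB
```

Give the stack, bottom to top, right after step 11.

[6, 0, -6, -6]

PUSH -6 : -6
PUSH 12 : -6 12
STORE 2 : -6
PUSH 6  : -6 6
SWAP    : 6 -6
DUP     : 6 -6 -6
PUSH -3 : 6 -6 -6 -3
NEG     : 6 -6 -6 3
EQ      : 6 -6 0
OVER    : 6 -6 0 -6
ROT     : 6 0 -6 -6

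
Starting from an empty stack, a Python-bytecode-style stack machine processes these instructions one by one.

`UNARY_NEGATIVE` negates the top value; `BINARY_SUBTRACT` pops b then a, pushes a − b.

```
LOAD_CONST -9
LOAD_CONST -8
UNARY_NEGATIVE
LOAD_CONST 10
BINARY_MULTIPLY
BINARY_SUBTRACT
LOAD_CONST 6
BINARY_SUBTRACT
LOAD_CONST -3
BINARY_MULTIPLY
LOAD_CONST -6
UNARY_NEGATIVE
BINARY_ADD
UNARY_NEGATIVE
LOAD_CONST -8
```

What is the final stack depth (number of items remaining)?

2

LOAD_CONST -9   → [-9]
LOAD_CONST -8   → [-9, -8]
UNARY_NEGATIVE  → [-9, 8]
LOAD_CONST 10   → [-9, 8, 10]
BINARY_MULTIPLY → [-9, 80]
BINARY_SUBTRACT → [-89]
LOAD_CONST 6    → [-89, 6]
BINARY_SUBTRACT → [-95]
LOAD_CONST -3   → [-95, -3]
BINARY_MULTIPLY → [285]
LOAD_CONST -6   → [285, -6]
UNARY_NEGATIVE  → [285, 6]
BINARY_ADD      → [291]
UNARY_NEGATIVE  → [-291]
LOAD_CONST -8   → [-291, -8]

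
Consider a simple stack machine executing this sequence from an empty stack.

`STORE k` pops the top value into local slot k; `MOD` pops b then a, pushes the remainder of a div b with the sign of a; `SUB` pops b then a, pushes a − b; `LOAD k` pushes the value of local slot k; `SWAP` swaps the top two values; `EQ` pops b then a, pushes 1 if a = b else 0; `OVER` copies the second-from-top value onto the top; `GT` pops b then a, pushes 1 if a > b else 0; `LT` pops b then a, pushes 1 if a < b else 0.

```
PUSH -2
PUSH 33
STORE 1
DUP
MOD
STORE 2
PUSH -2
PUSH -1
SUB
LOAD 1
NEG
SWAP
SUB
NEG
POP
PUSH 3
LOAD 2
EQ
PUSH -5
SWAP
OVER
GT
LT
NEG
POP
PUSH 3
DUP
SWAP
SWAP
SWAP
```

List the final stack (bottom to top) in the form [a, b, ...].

PUSH -2 : [-2]
PUSH 33 : [-2, 33]
STORE 1 : [-2]
DUP     : [-2, -2]
MOD     : [0]
STORE 2 : []
PUSH -2 : [-2]
PUSH -1 : [-2, -1]
SUB     : [-1]
LOAD 1  : [-1, 33]
NEG     : [-1, -33]
SWAP    : [-33, -1]
SUB     : [-32]
NEG     : [32]
POP     : []
PUSH 3  : [3]
LOAD 2  : [3, 0]
EQ      : [0]
PUSH -5 : [0, -5]
SWAP    : [-5, 0]
OVER    : [-5, 0, -5]
GT      : [-5, 1]
LT      : [1]
NEG     : [-1]
POP     : []
PUSH 3  : [3]
DUP     : [3, 3]
SWAP    : [3, 3]
SWAP    : [3, 3]
SWAP    : [3, 3]

[3, 3]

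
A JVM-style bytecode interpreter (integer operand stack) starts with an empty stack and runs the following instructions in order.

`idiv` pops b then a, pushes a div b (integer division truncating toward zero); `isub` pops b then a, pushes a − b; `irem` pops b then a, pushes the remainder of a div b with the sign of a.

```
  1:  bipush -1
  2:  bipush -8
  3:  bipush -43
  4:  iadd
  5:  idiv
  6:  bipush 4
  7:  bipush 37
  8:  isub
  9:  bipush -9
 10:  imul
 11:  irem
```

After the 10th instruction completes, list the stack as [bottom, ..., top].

bipush -1  -> -1
bipush -8  -> -1 -8
bipush -43 -> -1 -8 -43
iadd       -> -1 -51
idiv       -> 0
bipush 4   -> 0 4
bipush 37  -> 0 4 37
isub       -> 0 -33
bipush -9  -> 0 -33 -9
imul       -> 0 297

[0, 297]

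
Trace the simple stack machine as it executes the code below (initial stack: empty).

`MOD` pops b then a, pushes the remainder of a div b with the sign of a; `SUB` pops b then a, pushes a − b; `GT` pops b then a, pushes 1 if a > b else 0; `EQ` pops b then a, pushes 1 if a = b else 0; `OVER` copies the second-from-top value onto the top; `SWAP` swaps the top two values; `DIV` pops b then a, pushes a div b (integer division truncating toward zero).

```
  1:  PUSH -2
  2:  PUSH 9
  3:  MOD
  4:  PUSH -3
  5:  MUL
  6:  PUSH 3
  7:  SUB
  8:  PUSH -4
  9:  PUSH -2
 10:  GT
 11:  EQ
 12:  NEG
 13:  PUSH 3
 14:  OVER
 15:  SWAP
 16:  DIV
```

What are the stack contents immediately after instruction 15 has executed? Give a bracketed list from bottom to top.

PUSH -2 → [-2]
PUSH 9  → [-2, 9]
MOD     → [-2]
PUSH -3 → [-2, -3]
MUL     → [6]
PUSH 3  → [6, 3]
SUB     → [3]
PUSH -4 → [3, -4]
PUSH -2 → [3, -4, -2]
GT      → [3, 0]
EQ      → [0]
NEG     → [0]
PUSH 3  → [0, 3]
OVER    → [0, 3, 0]
SWAP    → [0, 0, 3]

[0, 0, 3]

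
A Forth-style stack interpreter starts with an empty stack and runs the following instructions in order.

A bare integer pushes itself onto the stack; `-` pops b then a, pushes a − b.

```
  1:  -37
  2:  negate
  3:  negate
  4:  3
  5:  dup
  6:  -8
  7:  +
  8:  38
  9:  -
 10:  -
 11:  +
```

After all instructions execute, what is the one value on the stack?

-37    -> [-37]
negate -> [37]
negate -> [-37]
3      -> [-37, 3]
dup    -> [-37, 3, 3]
-8     -> [-37, 3, 3, -8]
+      -> [-37, 3, -5]
38     -> [-37, 3, -5, 38]
-      -> [-37, 3, -43]
-      -> [-37, 46]
+      -> [9]

9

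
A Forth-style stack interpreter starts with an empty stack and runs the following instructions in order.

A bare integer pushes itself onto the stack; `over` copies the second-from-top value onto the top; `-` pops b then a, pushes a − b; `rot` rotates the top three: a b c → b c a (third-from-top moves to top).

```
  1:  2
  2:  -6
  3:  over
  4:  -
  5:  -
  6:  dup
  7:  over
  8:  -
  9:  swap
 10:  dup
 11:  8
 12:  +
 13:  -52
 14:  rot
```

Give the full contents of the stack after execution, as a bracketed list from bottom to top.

[0, 18, -52, 10]

2    → 2
-6   → 2 -6
over → 2 -6 2
-    → 2 -8
-    → 10
dup  → 10 10
over → 10 10 10
-    → 10 0
swap → 0 10
dup  → 0 10 10
8    → 0 10 10 8
+    → 0 10 18
-52  → 0 10 18 -52
rot  → 0 18 -52 10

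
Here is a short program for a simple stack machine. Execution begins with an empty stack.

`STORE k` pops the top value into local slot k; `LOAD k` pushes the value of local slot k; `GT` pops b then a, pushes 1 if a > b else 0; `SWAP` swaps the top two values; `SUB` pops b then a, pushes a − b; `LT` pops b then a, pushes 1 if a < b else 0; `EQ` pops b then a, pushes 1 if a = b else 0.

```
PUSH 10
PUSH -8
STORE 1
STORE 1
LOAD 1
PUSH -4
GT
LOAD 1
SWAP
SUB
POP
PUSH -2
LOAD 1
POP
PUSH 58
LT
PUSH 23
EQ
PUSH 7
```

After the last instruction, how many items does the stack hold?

2

PUSH 10 : 10
PUSH -8 : 10 -8
STORE 1 : 10
STORE 1 : (empty)
LOAD 1  : 10
PUSH -4 : 10 -4
GT      : 1
LOAD 1  : 1 10
SWAP    : 10 1
SUB     : 9
POP     : (empty)
PUSH -2 : -2
LOAD 1  : -2 10
POP     : -2
PUSH 58 : -2 58
LT      : 1
PUSH 23 : 1 23
EQ      : 0
PUSH 7  : 0 7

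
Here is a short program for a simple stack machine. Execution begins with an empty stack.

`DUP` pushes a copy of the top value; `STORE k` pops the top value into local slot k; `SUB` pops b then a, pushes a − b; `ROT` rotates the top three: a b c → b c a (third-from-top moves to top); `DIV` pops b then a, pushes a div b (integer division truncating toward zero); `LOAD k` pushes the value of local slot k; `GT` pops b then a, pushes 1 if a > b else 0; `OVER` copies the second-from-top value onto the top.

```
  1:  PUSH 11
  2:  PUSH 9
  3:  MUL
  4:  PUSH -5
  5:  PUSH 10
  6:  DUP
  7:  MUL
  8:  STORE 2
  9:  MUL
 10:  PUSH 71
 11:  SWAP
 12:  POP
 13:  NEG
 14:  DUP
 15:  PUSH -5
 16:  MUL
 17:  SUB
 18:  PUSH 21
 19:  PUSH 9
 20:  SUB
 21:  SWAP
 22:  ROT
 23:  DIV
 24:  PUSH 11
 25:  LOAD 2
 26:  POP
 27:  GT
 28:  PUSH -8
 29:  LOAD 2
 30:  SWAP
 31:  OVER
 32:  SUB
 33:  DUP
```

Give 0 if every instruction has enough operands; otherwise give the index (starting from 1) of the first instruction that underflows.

PUSH 11 -> 11
PUSH 9  -> 11 9
MUL     -> 99
PUSH -5 -> 99 -5
PUSH 10 -> 99 -5 10
DUP     -> 99 -5 10 10
MUL     -> 99 -5 100
STORE 2 -> 99 -5
MUL     -> -495
PUSH 71 -> -495 71
SWAP    -> 71 -495
POP     -> 71
NEG     -> -71
DUP     -> -71 -71
PUSH -5 -> -71 -71 -5
MUL     -> -71 355
SUB     -> -426
PUSH 21 -> -426 21
PUSH 9  -> -426 21 9
SUB     -> -426 12
SWAP    -> 12 -426
ROT  — needs 3 operands, stack has 2 → underflow

22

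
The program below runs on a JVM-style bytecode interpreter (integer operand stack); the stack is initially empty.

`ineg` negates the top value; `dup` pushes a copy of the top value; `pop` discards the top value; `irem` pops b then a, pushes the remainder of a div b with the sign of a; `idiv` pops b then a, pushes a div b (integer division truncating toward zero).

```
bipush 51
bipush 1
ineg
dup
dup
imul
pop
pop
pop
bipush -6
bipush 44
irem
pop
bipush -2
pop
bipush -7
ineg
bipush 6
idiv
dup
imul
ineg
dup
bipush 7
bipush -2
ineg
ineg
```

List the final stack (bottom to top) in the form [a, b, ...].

[-1, -1, 7, -2]

bipush 51 : [51]
bipush 1  : [51, 1]
ineg      : [51, -1]
dup       : [51, -1, -1]
dup       : [51, -1, -1, -1]
imul      : [51, -1, 1]
pop       : [51, -1]
pop       : [51]
pop       : []
bipush -6 : [-6]
bipush 44 : [-6, 44]
irem      : [-6]
pop       : []
bipush -2 : [-2]
pop       : []
bipush -7 : [-7]
ineg      : [7]
bipush 6  : [7, 6]
idiv      : [1]
dup       : [1, 1]
imul      : [1]
ineg      : [-1]
dup       : [-1, -1]
bipush 7  : [-1, -1, 7]
bipush -2 : [-1, -1, 7, -2]
ineg      : [-1, -1, 7, 2]
ineg      : [-1, -1, 7, -2]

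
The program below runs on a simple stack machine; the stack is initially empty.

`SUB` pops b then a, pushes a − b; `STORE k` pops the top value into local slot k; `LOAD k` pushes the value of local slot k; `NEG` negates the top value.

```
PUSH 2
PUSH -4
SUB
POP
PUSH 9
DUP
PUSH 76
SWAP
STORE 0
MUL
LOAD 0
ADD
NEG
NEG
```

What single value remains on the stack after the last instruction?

PUSH 2  -> [2]
PUSH -4 -> [2, -4]
SUB     -> [6]
POP     -> []
PUSH 9  -> [9]
DUP     -> [9, 9]
PUSH 76 -> [9, 9, 76]
SWAP    -> [9, 76, 9]
STORE 0 -> [9, 76]
MUL     -> [684]
LOAD 0  -> [684, 9]
ADD     -> [693]
NEG     -> [-693]
NEG     -> [693]

693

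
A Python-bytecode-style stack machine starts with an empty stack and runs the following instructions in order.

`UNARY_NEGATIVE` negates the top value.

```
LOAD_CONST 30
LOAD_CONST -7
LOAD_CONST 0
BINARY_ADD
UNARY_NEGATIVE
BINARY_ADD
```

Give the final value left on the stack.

LOAD_CONST 30  : [30]
LOAD_CONST -7  : [30, -7]
LOAD_CONST 0   : [30, -7, 0]
BINARY_ADD     : [30, -7]
UNARY_NEGATIVE : [30, 7]
BINARY_ADD     : [37]

37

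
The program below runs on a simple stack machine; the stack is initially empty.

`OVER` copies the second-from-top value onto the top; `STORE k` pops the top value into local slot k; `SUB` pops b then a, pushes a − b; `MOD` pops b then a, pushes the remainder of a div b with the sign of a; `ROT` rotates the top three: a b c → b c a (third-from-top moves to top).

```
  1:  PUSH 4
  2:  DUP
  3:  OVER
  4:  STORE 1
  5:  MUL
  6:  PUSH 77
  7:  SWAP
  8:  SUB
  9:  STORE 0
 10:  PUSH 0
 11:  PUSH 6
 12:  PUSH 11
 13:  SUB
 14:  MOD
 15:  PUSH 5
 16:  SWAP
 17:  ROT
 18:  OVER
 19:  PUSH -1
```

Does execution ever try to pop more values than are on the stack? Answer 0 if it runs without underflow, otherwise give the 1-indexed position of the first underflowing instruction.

PUSH 4  → 4
DUP     → 4 4
OVER    → 4 4 4
STORE 1 → 4 4
MUL     → 16
PUSH 77 → 16 77
SWAP    → 77 16
SUB     → 61
STORE 0 → (empty)
PUSH 0  → 0
PUSH 6  → 0 6
PUSH 11 → 0 6 11
SUB     → 0 -5
MOD     → 0
PUSH 5  → 0 5
SWAP    → 5 0
ROT  — needs 3 operands, stack has 2 → underflow

17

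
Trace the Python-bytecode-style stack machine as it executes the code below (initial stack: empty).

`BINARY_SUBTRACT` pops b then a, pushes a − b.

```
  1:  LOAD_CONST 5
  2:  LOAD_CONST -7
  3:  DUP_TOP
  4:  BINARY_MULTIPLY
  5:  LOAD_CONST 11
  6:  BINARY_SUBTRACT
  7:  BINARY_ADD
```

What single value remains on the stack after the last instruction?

43

LOAD_CONST 5    → [5]
LOAD_CONST -7   → [5, -7]
DUP_TOP         → [5, -7, -7]
BINARY_MULTIPLY → [5, 49]
LOAD_CONST 11   → [5, 49, 11]
BINARY_SUBTRACT → [5, 38]
BINARY_ADD      → [43]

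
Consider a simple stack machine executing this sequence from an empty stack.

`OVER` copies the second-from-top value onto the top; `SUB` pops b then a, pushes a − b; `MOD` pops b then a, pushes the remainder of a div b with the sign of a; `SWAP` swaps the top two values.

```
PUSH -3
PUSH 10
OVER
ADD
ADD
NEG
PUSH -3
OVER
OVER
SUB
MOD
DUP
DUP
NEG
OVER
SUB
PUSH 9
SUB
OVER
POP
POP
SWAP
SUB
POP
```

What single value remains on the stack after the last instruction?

-4

PUSH -3 : -3
PUSH 10 : -3 10
OVER    : -3 10 -3
ADD     : -3 7
ADD     : 4
NEG     : -4
PUSH -3 : -4 -3
OVER    : -4 -3 -4
OVER    : -4 -3 -4 -3
SUB     : -4 -3 -1
MOD     : -4 0
DUP     : -4 0 0
DUP     : -4 0 0 0
NEG     : -4 0 0 0
OVER    : -4 0 0 0 0
SUB     : -4 0 0 0
PUSH 9  : -4 0 0 0 9
SUB     : -4 0 0 -9
OVER    : -4 0 0 -9 0
POP     : -4 0 0 -9
POP     : -4 0 0
SWAP    : -4 0 0
SUB     : -4 0
POP     : -4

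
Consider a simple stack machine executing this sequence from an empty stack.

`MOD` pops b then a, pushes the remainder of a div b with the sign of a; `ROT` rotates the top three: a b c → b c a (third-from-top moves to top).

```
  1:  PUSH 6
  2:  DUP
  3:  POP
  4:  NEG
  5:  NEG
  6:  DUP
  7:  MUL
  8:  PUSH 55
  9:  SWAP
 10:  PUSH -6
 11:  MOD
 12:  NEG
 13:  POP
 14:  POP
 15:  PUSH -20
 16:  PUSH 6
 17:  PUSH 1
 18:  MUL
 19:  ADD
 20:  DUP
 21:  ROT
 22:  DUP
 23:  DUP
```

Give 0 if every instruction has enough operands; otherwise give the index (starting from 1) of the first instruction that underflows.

21

PUSH 6   -> 6
DUP      -> 6 6
POP      -> 6
NEG      -> -6
NEG      -> 6
DUP      -> 6 6
MUL      -> 36
PUSH 55  -> 36 55
SWAP     -> 55 36
PUSH -6  -> 55 36 -6
MOD      -> 55 0
NEG      -> 55 0
POP      -> 55
POP      -> (empty)
PUSH -20 -> -20
PUSH 6   -> -20 6
PUSH 1   -> -20 6 1
MUL      -> -20 6
ADD      -> -14
DUP      -> -14 -14
ROT  — needs 3 operands, stack has 2 → underflow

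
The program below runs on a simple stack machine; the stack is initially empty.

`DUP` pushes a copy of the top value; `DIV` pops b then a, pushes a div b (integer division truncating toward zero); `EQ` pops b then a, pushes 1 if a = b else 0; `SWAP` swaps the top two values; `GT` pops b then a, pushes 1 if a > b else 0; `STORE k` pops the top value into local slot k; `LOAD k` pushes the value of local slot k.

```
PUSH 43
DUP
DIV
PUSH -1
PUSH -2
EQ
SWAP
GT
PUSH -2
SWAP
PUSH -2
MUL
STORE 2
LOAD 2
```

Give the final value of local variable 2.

PUSH 43  43
DUP      43 43
DIV      1
PUSH -1  1 -1
PUSH -2  1 -1 -2
EQ       1 0
SWAP     0 1
GT       0
PUSH -2  0 -2
SWAP     -2 0
PUSH -2  -2 0 -2
MUL      -2 0
STORE 2  -2
LOAD 2   -2 0

0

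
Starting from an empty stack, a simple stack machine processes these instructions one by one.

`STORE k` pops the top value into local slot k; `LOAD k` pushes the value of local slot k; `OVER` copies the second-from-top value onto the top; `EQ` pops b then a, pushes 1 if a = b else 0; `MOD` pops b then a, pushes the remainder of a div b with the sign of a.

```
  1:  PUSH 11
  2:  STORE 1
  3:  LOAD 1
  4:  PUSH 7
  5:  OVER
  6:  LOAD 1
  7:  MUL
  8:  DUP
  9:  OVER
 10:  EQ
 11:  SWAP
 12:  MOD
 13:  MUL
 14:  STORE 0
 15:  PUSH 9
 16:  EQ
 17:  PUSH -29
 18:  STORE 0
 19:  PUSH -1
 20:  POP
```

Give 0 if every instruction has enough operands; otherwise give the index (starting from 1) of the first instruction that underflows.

0

PUSH 11  -> 11
STORE 1  -> (empty)
LOAD 1   -> 11
PUSH 7   -> 11 7
OVER     -> 11 7 11
LOAD 1   -> 11 7 11 11
MUL      -> 11 7 121
DUP      -> 11 7 121 121
OVER     -> 11 7 121 121 121
EQ       -> 11 7 121 1
SWAP     -> 11 7 1 121
MOD      -> 11 7 1
MUL      -> 11 7
STORE 0  -> 11
PUSH 9   -> 11 9
EQ       -> 0
PUSH -29 -> 0 -29
STORE 0  -> 0
PUSH -1  -> 0 -1
POP      -> 0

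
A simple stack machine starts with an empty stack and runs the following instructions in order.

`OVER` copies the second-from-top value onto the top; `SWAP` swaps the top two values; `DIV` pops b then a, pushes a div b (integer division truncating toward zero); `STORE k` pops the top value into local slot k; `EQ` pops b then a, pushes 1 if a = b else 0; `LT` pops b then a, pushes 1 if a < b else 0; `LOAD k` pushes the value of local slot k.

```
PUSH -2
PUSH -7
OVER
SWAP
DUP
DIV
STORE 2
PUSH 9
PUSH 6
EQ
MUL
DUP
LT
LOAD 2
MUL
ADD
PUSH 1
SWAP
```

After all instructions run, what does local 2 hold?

PUSH -2 -> [-2]
PUSH -7 -> [-2, -7]
OVER    -> [-2, -7, -2]
SWAP    -> [-2, -2, -7]
DUP     -> [-2, -2, -7, -7]
DIV     -> [-2, -2, 1]
STORE 2 -> [-2, -2]
PUSH 9  -> [-2, -2, 9]
PUSH 6  -> [-2, -2, 9, 6]
EQ      -> [-2, -2, 0]
MUL     -> [-2, 0]
DUP     -> [-2, 0, 0]
LT      -> [-2, 0]
LOAD 2  -> [-2, 0, 1]
MUL     -> [-2, 0]
ADD     -> [-2]
PUSH 1  -> [-2, 1]
SWAP    -> [1, -2]

1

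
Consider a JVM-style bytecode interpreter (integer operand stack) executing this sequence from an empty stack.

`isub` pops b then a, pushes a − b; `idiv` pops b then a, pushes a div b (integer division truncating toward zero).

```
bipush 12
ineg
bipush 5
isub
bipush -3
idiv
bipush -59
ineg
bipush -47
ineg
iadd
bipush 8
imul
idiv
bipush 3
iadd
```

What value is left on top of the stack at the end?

3

bipush 12   [12]
ineg        [-12]
bipush 5    [-12, 5]
isub        [-17]
bipush -3   [-17, -3]
idiv        [5]
bipush -59  [5, -59]
ineg        [5, 59]
bipush -47  [5, 59, -47]
ineg        [5, 59, 47]
iadd        [5, 106]
bipush 8    [5, 106, 8]
imul        [5, 848]
idiv        [0]
bipush 3    [0, 3]
iadd        [3]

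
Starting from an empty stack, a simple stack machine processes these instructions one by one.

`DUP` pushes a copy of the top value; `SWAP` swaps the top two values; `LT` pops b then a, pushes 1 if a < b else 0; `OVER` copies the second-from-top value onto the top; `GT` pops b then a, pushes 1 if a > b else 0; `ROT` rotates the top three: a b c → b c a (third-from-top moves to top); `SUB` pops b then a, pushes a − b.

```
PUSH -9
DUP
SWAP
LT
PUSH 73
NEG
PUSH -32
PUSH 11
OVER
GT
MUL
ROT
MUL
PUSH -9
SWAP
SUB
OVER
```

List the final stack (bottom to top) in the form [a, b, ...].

PUSH -9   [-9]
DUP       [-9, -9]
SWAP      [-9, -9]
LT        [0]
PUSH 73   [0, 73]
NEG       [0, -73]
PUSH -32  [0, -73, -32]
PUSH 11   [0, -73, -32, 11]
OVER      [0, -73, -32, 11, -32]
GT        [0, -73, -32, 1]
MUL       [0, -73, -32]
ROT       [-73, -32, 0]
MUL       [-73, 0]
PUSH -9   [-73, 0, -9]
SWAP      [-73, -9, 0]
SUB       [-73, -9]
OVER      [-73, -9, -73]

[-73, -9, -73]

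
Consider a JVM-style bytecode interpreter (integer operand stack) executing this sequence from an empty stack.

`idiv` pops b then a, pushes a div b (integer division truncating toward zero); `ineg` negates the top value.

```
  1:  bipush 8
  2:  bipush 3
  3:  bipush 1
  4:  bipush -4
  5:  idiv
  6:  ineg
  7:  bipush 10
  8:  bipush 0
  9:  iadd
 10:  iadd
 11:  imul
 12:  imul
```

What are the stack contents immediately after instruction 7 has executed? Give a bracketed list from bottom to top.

bipush 8   [8]
bipush 3   [8, 3]
bipush 1   [8, 3, 1]
bipush -4  [8, 3, 1, -4]
idiv       [8, 3, 0]
ineg       [8, 3, 0]
bipush 10  [8, 3, 0, 10]

[8, 3, 0, 10]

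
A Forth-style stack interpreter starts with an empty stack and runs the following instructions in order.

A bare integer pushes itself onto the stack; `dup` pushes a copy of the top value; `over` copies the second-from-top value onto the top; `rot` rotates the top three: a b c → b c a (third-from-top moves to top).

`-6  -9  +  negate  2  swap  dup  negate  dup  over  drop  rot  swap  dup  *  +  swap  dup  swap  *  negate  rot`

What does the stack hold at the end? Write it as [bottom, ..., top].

-6     : [-6]
-9     : [-6, -9]
+      : [-15]
negate : [15]
2      : [15, 2]
swap   : [2, 15]
dup    : [2, 15, 15]
negate : [2, 15, -15]
dup    : [2, 15, -15, -15]
over   : [2, 15, -15, -15, -15]
drop   : [2, 15, -15, -15]
rot    : [2, -15, -15, 15]
swap   : [2, -15, 15, -15]
dup    : [2, -15, 15, -15, -15]
*      : [2, -15, 15, 225]
+      : [2, -15, 240]
swap   : [2, 240, -15]
dup    : [2, 240, -15, -15]
swap   : [2, 240, -15, -15]
*      : [2, 240, 225]
negate : [2, 240, -225]
rot    : [240, -225, 2]

[240, -225, 2]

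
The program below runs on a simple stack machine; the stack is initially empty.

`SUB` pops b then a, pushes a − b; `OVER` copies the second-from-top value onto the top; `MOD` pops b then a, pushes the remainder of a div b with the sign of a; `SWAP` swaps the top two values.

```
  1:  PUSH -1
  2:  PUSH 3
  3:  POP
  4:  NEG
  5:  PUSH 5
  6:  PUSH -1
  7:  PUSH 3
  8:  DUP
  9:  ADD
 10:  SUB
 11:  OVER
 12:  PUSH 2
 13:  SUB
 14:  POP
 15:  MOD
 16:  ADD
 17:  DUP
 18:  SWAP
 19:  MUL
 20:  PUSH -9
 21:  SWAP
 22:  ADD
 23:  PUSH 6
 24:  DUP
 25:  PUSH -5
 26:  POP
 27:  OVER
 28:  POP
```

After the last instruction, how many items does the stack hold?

3

PUSH -1 -> -1
PUSH 3  -> -1 3
POP     -> -1
NEG     -> 1
PUSH 5  -> 1 5
PUSH -1 -> 1 5 -1
PUSH 3  -> 1 5 -1 3
DUP     -> 1 5 -1 3 3
ADD     -> 1 5 -1 6
SUB     -> 1 5 -7
OVER    -> 1 5 -7 5
PUSH 2  -> 1 5 -7 5 2
SUB     -> 1 5 -7 3
POP     -> 1 5 -7
MOD     -> 1 5
ADD     -> 6
DUP     -> 6 6
SWAP    -> 6 6
MUL     -> 36
PUSH -9 -> 36 -9
SWAP    -> -9 36
ADD     -> 27
PUSH 6  -> 27 6
DUP     -> 27 6 6
PUSH -5 -> 27 6 6 -5
POP     -> 27 6 6
OVER    -> 27 6 6 6
POP     -> 27 6 6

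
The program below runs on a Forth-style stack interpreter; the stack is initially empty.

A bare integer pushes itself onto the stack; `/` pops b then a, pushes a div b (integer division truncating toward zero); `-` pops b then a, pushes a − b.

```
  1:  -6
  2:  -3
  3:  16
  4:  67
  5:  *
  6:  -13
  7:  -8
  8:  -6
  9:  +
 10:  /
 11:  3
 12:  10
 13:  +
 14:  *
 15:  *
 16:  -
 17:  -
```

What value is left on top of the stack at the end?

-6  : -6
-3  : -6 -3
16  : -6 -3 16
67  : -6 -3 16 67
*   : -6 -3 1072
-13 : -6 -3 1072 -13
-8  : -6 -3 1072 -13 -8
-6  : -6 -3 1072 -13 -8 -6
+   : -6 -3 1072 -13 -14
/   : -6 -3 1072 0
3   : -6 -3 1072 0 3
10  : -6 -3 1072 0 3 10
+   : -6 -3 1072 0 13
*   : -6 -3 1072 0
*   : -6 -3 0
-   : -6 -3
-   : -3

-3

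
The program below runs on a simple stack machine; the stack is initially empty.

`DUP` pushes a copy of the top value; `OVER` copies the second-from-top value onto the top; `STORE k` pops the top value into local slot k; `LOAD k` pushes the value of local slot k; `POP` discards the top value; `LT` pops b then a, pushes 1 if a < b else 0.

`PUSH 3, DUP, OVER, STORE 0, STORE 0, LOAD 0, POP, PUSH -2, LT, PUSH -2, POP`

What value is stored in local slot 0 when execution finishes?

3

PUSH 3  : 3
DUP     : 3 3
OVER    : 3 3 3
STORE 0 : 3 3
STORE 0 : 3
LOAD 0  : 3 3
POP     : 3
PUSH -2 : 3 -2
LT      : 0
PUSH -2 : 0 -2
POP     : 0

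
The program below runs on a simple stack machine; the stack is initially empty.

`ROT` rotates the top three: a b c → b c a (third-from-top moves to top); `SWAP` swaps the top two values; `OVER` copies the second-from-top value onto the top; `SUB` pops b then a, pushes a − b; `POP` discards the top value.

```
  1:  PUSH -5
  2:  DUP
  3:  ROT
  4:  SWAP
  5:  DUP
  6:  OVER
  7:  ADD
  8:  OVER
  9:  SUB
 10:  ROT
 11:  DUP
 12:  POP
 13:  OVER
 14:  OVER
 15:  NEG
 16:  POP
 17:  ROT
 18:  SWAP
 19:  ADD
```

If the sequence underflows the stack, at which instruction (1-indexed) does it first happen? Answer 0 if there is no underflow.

PUSH -5 -> [-5]
DUP     -> [-5, -5]
ROT  — needs 3 operands, stack has 2 → underflow

3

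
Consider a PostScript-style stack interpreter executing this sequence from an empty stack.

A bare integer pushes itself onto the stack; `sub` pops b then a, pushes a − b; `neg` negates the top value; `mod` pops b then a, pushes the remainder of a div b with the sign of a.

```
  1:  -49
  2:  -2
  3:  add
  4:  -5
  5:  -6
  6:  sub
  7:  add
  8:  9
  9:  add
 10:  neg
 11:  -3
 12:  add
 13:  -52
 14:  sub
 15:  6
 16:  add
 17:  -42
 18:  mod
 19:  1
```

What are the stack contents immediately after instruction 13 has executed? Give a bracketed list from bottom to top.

-49 → [-49]
-2  → [-49, -2]
add → [-51]
-5  → [-51, -5]
-6  → [-51, -5, -6]
sub → [-51, 1]
add → [-50]
9   → [-50, 9]
add → [-41]
neg → [41]
-3  → [41, -3]
add → [38]
-52 → [38, -52]

[38, -52]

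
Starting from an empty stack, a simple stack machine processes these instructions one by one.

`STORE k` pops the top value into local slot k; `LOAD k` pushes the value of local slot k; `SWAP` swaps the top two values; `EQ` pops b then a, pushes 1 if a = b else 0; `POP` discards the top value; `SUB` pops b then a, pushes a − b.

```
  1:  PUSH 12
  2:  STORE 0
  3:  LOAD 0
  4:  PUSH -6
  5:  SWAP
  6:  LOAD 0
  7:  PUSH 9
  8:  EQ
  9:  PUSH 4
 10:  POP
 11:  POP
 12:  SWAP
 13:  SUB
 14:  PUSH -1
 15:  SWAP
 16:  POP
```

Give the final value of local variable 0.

PUSH 12 : 12
STORE 0 : (empty)
LOAD 0  : 12
PUSH -6 : 12 -6
SWAP    : -6 12
LOAD 0  : -6 12 12
PUSH 9  : -6 12 12 9
EQ      : -6 12 0
PUSH 4  : -6 12 0 4
POP     : -6 12 0
POP     : -6 12
SWAP    : 12 -6
SUB     : 18
PUSH -1 : 18 -1
SWAP    : -1 18
POP     : -1

12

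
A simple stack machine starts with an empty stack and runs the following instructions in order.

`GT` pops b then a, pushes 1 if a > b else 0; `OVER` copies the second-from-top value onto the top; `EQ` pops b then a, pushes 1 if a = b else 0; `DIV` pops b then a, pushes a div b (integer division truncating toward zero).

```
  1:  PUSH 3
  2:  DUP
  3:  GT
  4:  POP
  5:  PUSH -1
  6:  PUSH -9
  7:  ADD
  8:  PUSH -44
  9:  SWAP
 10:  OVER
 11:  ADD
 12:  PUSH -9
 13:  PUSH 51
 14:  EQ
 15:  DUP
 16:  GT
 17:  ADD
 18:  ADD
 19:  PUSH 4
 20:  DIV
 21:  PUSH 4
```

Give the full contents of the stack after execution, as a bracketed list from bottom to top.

PUSH 3   -> [3]
DUP      -> [3, 3]
GT       -> [0]
POP      -> []
PUSH -1  -> [-1]
PUSH -9  -> [-1, -9]
ADD      -> [-10]
PUSH -44 -> [-10, -44]
SWAP     -> [-44, -10]
OVER     -> [-44, -10, -44]
ADD      -> [-44, -54]
PUSH -9  -> [-44, -54, -9]
PUSH 51  -> [-44, -54, -9, 51]
EQ       -> [-44, -54, 0]
DUP      -> [-44, -54, 0, 0]
GT       -> [-44, -54, 0]
ADD      -> [-44, -54]
ADD      -> [-98]
PUSH 4   -> [-98, 4]
DIV      -> [-24]
PUSH 4   -> [-24, 4]

[-24, 4]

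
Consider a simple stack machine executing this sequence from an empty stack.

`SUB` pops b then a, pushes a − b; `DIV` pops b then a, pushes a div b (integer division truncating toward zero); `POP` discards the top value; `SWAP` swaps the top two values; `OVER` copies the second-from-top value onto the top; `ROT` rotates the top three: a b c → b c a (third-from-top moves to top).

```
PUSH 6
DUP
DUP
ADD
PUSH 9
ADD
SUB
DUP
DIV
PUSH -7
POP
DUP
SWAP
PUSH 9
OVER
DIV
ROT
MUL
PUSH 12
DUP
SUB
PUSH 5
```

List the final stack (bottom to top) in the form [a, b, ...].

[1, 9, 0, 5]

PUSH 6   6
DUP      6 6
DUP      6 6 6
ADD      6 12
PUSH 9   6 12 9
ADD      6 21
SUB      -15
DUP      -15 -15
DIV      1
PUSH -7  1 -7
POP      1
DUP      1 1
SWAP     1 1
PUSH 9   1 1 9
OVER     1 1 9 1
DIV      1 1 9
ROT      1 9 1
MUL      1 9
PUSH 12  1 9 12
DUP      1 9 12 12
SUB      1 9 0
PUSH 5   1 9 0 5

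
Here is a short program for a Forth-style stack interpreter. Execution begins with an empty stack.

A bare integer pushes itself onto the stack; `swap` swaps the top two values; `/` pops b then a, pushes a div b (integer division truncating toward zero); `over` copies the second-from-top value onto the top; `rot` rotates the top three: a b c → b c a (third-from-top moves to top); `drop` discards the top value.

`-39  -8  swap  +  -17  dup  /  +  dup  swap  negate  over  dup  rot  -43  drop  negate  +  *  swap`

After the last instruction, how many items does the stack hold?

-39    → [-39]
-8     → [-39, -8]
swap   → [-8, -39]
+      → [-47]
-17    → [-47, -17]
dup    → [-47, -17, -17]
/      → [-47, 1]
+      → [-46]
dup    → [-46, -46]
swap   → [-46, -46]
negate → [-46, 46]
over   → [-46, 46, -46]
dup    → [-46, 46, -46, -46]
rot    → [-46, -46, -46, 46]
-43    → [-46, -46, -46, 46, -43]
drop   → [-46, -46, -46, 46]
negate → [-46, -46, -46, -46]
+      → [-46, -46, -92]
*      → [-46, 4232]
swap   → [4232, -46]

2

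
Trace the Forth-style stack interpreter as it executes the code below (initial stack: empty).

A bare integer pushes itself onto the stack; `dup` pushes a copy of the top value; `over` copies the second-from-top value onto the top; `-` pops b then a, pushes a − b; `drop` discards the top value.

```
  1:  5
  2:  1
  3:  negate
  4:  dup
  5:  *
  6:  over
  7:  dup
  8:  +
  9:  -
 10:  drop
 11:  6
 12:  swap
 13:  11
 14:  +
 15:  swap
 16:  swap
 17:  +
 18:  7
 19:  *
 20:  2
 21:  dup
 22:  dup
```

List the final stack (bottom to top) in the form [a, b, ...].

5       [5]
1       [5, 1]
negate  [5, -1]
dup     [5, -1, -1]
*       [5, 1]
over    [5, 1, 5]
dup     [5, 1, 5, 5]
+       [5, 1, 10]
-       [5, -9]
drop    [5]
6       [5, 6]
swap    [6, 5]
11      [6, 5, 11]
+       [6, 16]
swap    [16, 6]
swap    [6, 16]
+       [22]
7       [22, 7]
*       [154]
2       [154, 2]
dup     [154, 2, 2]
dup     [154, 2, 2, 2]

[154, 2, 2, 2]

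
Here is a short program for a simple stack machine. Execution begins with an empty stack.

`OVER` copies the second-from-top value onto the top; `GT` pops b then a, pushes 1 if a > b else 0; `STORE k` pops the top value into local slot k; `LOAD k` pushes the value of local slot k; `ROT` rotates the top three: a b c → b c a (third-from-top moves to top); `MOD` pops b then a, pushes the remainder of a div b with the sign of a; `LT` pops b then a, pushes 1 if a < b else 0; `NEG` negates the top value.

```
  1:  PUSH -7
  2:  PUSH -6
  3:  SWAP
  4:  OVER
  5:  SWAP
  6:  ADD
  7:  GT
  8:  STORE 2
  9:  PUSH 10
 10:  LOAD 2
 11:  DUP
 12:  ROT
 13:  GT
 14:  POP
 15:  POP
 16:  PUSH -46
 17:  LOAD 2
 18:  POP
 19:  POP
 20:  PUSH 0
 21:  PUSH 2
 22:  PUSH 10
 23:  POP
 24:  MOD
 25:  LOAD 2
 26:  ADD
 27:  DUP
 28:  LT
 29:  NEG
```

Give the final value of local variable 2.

PUSH -7  : -7
PUSH -6  : -7 -6
SWAP     : -6 -7
OVER     : -6 -7 -6
SWAP     : -6 -6 -7
ADD      : -6 -13
GT       : 1
STORE 2  : (empty)
PUSH 10  : 10
LOAD 2   : 10 1
DUP      : 10 1 1
ROT      : 1 1 10
GT       : 1 0
POP      : 1
POP      : (empty)
PUSH -46 : -46
LOAD 2   : -46 1
POP      : -46
POP      : (empty)
PUSH 0   : 0
PUSH 2   : 0 2
PUSH 10  : 0 2 10
POP      : 0 2
MOD      : 0
LOAD 2   : 0 1
ADD      : 1
DUP      : 1 1
LT       : 0
NEG      : 0

1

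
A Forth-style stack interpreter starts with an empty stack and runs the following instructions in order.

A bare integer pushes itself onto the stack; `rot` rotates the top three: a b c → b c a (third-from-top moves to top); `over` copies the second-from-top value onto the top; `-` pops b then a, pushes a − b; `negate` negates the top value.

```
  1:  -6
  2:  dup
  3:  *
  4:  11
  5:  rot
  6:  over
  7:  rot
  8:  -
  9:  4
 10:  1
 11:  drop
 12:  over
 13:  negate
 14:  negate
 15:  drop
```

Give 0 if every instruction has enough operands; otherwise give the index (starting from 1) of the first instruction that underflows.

-6  → -6
dup → -6 -6
*   → 36
11  → 36 11
rot  — needs 3 operands, stack has 2 → underflow

5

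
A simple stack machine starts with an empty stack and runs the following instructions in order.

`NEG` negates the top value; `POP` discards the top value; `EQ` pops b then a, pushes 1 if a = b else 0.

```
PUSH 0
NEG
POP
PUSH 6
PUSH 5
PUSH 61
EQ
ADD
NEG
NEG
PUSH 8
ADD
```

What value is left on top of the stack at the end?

PUSH 0   0
NEG      0
POP      (empty)
PUSH 6   6
PUSH 5   6 5
PUSH 61  6 5 61
EQ       6 0
ADD      6
NEG      -6
NEG      6
PUSH 8   6 8
ADD      14

14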